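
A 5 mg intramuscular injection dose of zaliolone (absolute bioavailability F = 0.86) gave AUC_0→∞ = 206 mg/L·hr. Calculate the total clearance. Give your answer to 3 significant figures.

CL = 0.0209 L/hr

CL = F × Dose / AUC_0→∞
   = 0.86 × 5 / 206 = 0.0208738 L/hr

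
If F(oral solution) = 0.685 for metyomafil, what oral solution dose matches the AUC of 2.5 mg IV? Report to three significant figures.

D_oral = 3.65 mg

For equal systemic exposure: F × D_ev = D_iv
D_ev = D_iv / F = 2.5 / 0.685 = 3.64964 mg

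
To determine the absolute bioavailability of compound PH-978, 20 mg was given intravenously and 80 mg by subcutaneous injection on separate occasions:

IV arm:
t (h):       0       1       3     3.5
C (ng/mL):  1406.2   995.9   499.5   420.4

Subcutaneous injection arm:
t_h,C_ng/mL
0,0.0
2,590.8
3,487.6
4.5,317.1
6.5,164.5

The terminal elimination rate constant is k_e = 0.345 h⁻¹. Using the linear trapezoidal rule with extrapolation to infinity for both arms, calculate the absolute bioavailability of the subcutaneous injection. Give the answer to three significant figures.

F = 0.162

Trapezoidal AUC_0→3.5 (IV):
  [0→1]: (1406.2+995.9)/2 × 1 = 1201.05
  [1→3]: (995.9+499.5)/2 × 2 = 1495.4
  [3→3.5]: (499.5+420.4)/2 × 0.5 = 229.975
  Sum = 2926.425 ng/mL·h
IV tail: 420.4/0.345 = 1218.551; AUC_iv,0→∞ = 2926.425 + 1218.551 = 4144.976 ng/mL·h
Trapezoidal AUC_0→6.5 (subcutaneous injection):
  [0→2]: (0.0+590.8)/2 × 2 = 590.8
  [2→3]: (590.8+487.6)/2 × 1 = 539.2
  [3→4.5]: (487.6+317.1)/2 × 1.5 = 603.525
  [4.5→6.5]: (317.1+164.5)/2 × 2 = 481.6
  Sum = 2215.125 ng/mL·h
subcutaneous injection tail: 164.5/0.345 = 476.812; AUC_ev,0→∞ = 2215.125 + 476.812 = 2691.937 ng/mL·h
F = (AUC_ev/D_ev)/(AUC_iv/D_iv) = (2691.937/80)/(4144.976/20) = 33.6492/207.2488 = 0.1624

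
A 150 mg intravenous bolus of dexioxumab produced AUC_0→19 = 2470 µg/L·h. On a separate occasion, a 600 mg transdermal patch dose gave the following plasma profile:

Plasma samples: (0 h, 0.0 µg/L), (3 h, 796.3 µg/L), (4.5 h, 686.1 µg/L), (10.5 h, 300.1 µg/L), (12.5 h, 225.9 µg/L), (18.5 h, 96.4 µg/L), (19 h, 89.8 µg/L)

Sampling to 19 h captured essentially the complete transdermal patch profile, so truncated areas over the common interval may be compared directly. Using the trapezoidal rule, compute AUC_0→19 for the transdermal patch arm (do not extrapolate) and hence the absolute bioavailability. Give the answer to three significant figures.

Trapezoidal AUC_0→19 (transdermal patch):
  [0→3]: (0.0+796.3)/2 × 3 = 1194.45
  [3→4.5]: (796.3+686.1)/2 × 1.5 = 1111.8
  [4.5→10.5]: (686.1+300.1)/2 × 6 = 2958.6
  [10.5→12.5]: (300.1+225.9)/2 × 2 = 526.0
  [12.5→18.5]: (225.9+96.4)/2 × 6 = 966.9
  [18.5→19]: (96.4+89.8)/2 × 0.5 = 46.55
  Sum = 6804.3 µg/L·h
F = (AUC_ev/D_ev)/(AUC_iv/D_iv) = (6804.3/600)/(2470/150) = 11.3405/16.4667 = 0.6887

F = 0.689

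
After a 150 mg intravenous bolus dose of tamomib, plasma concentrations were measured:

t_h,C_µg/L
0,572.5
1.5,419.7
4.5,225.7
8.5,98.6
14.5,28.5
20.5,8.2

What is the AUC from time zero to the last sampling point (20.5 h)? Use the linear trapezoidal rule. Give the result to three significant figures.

Trapezoidal AUC_0→20.5:
  [0→1.5]: (572.5+419.7)/2 × 1.5 = 744.15
  [1.5→4.5]: (419.7+225.7)/2 × 3 = 968.1
  [4.5→8.5]: (225.7+98.6)/2 × 4 = 648.6
  [8.5→14.5]: (98.6+28.5)/2 × 6 = 381.3
  [14.5→20.5]: (28.5+8.2)/2 × 6 = 110.1
  Sum = 2852.25 µg/L·h

AUC = 2850 µg/L·h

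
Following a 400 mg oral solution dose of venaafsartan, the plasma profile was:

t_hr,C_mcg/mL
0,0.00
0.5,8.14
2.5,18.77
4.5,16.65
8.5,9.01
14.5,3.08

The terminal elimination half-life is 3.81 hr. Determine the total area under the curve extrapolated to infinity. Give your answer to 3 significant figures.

AUC = 169 mcg/mL·hr

Trapezoidal AUC_0→14.5:
  [0→0.5]: (0.00+8.14)/2 × 0.5 = 2.035
  [0.5→2.5]: (8.14+18.77)/2 × 2 = 26.91
  [2.5→4.5]: (18.77+16.65)/2 × 2 = 35.42
  [4.5→8.5]: (16.65+9.01)/2 × 4 = 51.32
  [8.5→14.5]: (9.01+3.08)/2 × 6 = 36.27
  Sum = 151.955 mcg/mL·hr
k_e = ln2 / t½ = 0.693147 / 3.81 = 0.1819 hr^-1
Extrapolated tail: C_last / k_e = 3.08 / 0.1819 = 16.932
AUC_0→∞ = 151.955 + 16.932 = 168.887 mcg/mL·hr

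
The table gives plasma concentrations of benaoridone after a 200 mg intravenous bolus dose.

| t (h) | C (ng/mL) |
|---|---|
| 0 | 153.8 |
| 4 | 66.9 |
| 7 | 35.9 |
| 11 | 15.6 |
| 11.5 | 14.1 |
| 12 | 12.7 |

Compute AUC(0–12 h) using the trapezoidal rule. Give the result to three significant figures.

Trapezoidal AUC_0→12:
  [0→4]: (153.8+66.9)/2 × 4 = 441.4
  [4→7]: (66.9+35.9)/2 × 3 = 154.2
  [7→11]: (35.9+15.6)/2 × 4 = 103.0
  [11→11.5]: (15.6+14.1)/2 × 0.5 = 7.425
  [11.5→12]: (14.1+12.7)/2 × 0.5 = 6.7
  Sum = 712.725 ng/mL·h

AUC = 713 ng/mL·h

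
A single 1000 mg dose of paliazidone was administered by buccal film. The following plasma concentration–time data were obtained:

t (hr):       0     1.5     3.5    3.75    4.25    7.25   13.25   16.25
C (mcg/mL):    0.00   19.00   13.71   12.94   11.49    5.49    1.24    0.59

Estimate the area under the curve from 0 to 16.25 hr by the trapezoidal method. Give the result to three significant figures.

AUC = 105 mcg/mL·hr

Trapezoidal AUC_0→16.25:
  [0→1.5]: (0.00+19.00)/2 × 1.5 = 14.25
  [1.5→3.5]: (19.00+13.71)/2 × 2 = 32.71
  [3.5→3.75]: (13.71+12.94)/2 × 0.25 = 3.33125
  [3.75→4.25]: (12.94+11.49)/2 × 0.5 = 6.1075
  [4.25→7.25]: (11.49+5.49)/2 × 3 = 25.47
  [7.25→13.25]: (5.49+1.24)/2 × 6 = 20.19
  [13.25→16.25]: (1.24+0.59)/2 × 3 = 2.745
  Sum = 104.80375 mcg/mL·hr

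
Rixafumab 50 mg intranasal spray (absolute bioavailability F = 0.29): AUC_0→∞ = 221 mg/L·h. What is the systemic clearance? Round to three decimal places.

CL = 0.066 L/h

CL = F × Dose / AUC_0→∞
   = 0.29 × 50 / 221 = 0.0656109 L/h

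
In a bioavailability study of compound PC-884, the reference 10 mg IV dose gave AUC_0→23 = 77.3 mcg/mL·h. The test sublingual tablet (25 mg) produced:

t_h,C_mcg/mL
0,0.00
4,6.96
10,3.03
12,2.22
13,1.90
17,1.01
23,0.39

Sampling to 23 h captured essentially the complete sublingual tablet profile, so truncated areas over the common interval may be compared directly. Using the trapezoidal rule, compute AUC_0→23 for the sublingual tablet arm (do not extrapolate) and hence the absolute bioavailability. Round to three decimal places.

Trapezoidal AUC_0→23 (sublingual tablet):
  [0→4]: (0.00+6.96)/2 × 4 = 13.92
  [4→10]: (6.96+3.03)/2 × 6 = 29.97
  [10→12]: (3.03+2.22)/2 × 2 = 5.25
  [12→13]: (2.22+1.90)/2 × 1 = 2.06
  [13→17]: (1.90+1.01)/2 × 4 = 5.82
  [17→23]: (1.01+0.39)/2 × 6 = 4.2
  Sum = 61.22 mcg/mL·h
F = (AUC_ev/D_ev)/(AUC_iv/D_iv) = (61.22/25)/(77.3/10) = 2.4488/7.73 = 0.3168

F = 0.317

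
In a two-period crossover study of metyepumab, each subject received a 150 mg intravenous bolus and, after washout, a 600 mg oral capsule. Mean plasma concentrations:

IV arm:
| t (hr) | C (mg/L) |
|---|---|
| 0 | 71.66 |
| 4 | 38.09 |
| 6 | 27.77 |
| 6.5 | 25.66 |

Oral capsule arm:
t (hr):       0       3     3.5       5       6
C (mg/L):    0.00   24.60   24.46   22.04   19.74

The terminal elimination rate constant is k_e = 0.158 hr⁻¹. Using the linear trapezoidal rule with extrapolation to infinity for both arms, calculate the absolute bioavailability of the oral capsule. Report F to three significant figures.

Trapezoidal AUC_0→6.5 (IV):
  [0→4]: (71.66+38.09)/2 × 4 = 219.5
  [4→6]: (38.09+27.77)/2 × 2 = 65.86
  [6→6.5]: (27.77+25.66)/2 × 0.5 = 13.3575
  Sum = 298.7175 mg/L·hr
IV tail: 25.66/0.158 = 162.405; AUC_iv,0→∞ = 298.7175 + 162.405 = 461.1225 mg/L·hr
Trapezoidal AUC_0→6 (oral capsule):
  [0→3]: (0.00+24.60)/2 × 3 = 36.9
  [3→3.5]: (24.60+24.46)/2 × 0.5 = 12.265
  [3.5→5]: (24.46+22.04)/2 × 1.5 = 34.875
  [5→6]: (22.04+19.74)/2 × 1 = 20.89
  Sum = 104.93 mg/L·hr
oral capsule tail: 19.74/0.158 = 124.937; AUC_ev,0→∞ = 104.93 + 124.937 = 229.867 mg/L·hr
F = (AUC_ev/D_ev)/(AUC_iv/D_iv) = (229.867/600)/(461.1225/150) = 0.383112/3.07415 = 0.1246

F = 0.125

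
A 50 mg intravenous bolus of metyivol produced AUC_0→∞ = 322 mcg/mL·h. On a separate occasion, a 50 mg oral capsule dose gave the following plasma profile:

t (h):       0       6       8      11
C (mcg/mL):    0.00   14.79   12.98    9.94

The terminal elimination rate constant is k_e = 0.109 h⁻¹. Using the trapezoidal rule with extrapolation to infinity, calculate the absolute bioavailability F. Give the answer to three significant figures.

Trapezoidal AUC_0→11 (oral capsule):
  [0→6]: (0.00+14.79)/2 × 6 = 44.37
  [6→8]: (14.79+12.98)/2 × 2 = 27.77
  [8→11]: (12.98+9.94)/2 × 3 = 34.38
  Sum = 106.52 mcg/mL·h
Tail: C_last/k_e = 9.94/0.109 = 91.193
AUC_0→∞ (oral capsule) = 106.52 + 91.193 = 197.713 mcg/mL·h
F = (AUC_ev/D_ev)/(AUC_iv/D_iv) = (197.713/50)/(322/50) = 3.95426/6.44 = 0.6140

F = 0.614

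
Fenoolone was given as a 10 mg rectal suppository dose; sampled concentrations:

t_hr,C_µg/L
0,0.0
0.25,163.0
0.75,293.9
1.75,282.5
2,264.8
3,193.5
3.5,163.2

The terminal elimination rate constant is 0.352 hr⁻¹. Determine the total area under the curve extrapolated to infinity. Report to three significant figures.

AUC = 1270 µg/L·hr

Trapezoidal AUC_0→3.5:
  [0→0.25]: (0.0+163.0)/2 × 0.25 = 20.375
  [0.25→0.75]: (163.0+293.9)/2 × 0.5 = 114.225
  [0.75→1.75]: (293.9+282.5)/2 × 1 = 288.2
  [1.75→2]: (282.5+264.8)/2 × 0.25 = 68.4125
  [2→3]: (264.8+193.5)/2 × 1 = 229.15
  [3→3.5]: (193.5+163.2)/2 × 0.5 = 89.175
  Sum = 809.5375 µg/L·hr
Extrapolated tail: C_last / k_e = 163.2 / 0.352 = 463.636
AUC_0→∞ = 809.5375 + 463.636 = 1273.1735 µg/L·hr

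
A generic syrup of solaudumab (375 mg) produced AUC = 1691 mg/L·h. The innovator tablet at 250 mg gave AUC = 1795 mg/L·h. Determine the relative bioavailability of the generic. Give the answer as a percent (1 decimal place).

F_rel = 62.8%

F_rel = (AUC_test/D_test) / (AUC_ref/D_ref)
      = (1691/375) / (1795/250)
      = 4.50933 / 7.18 = 0.6280 = 62.80%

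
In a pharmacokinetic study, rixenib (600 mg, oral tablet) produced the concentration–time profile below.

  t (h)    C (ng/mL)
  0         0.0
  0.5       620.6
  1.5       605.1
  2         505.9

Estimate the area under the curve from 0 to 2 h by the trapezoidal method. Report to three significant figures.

AUC = 1050 ng/mL·h

Trapezoidal AUC_0→2:
  [0→0.5]: (0.0+620.6)/2 × 0.5 = 155.15
  [0.5→1.5]: (620.6+605.1)/2 × 1 = 612.85
  [1.5→2]: (605.1+505.9)/2 × 0.5 = 277.75
  Sum = 1045.75 ng/mL·h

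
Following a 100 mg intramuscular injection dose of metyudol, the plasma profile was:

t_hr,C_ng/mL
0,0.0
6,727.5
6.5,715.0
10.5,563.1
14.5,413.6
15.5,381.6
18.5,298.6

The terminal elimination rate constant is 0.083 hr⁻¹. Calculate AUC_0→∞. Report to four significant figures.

AUC = 12070 ng/mL·hr

Trapezoidal AUC_0→18.5:
  [0→6]: (0.0+727.5)/2 × 6 = 2182.5
  [6→6.5]: (727.5+715.0)/2 × 0.5 = 360.625
  [6.5→10.5]: (715.0+563.1)/2 × 4 = 2556.2
  [10.5→14.5]: (563.1+413.6)/2 × 4 = 1953.4
  [14.5→15.5]: (413.6+381.6)/2 × 1 = 397.6
  [15.5→18.5]: (381.6+298.6)/2 × 3 = 1020.3
  Sum = 8470.625 ng/mL·hr
Extrapolated tail: C_last / k_e = 298.6 / 0.083 = 3597.590
AUC_0→∞ = 8470.625 + 3597.590 = 12068.215 ng/mL·hr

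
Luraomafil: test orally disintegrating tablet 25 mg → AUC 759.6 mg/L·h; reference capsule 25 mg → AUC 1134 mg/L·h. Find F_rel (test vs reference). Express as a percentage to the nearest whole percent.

F_rel = 67%

F_rel = (AUC_test/D_test) / (AUC_ref/D_ref)
      = (759.6/25) / (1134/25)
      = 30.384 / 45.36 = 0.6698 = 66.98%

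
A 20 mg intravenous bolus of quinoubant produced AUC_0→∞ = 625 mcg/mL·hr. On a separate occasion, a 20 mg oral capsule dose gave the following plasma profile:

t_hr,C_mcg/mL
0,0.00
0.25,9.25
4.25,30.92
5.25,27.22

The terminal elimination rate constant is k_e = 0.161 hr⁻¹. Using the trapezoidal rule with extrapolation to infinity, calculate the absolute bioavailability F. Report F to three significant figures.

F = 0.447

Trapezoidal AUC_0→5.25 (oral capsule):
  [0→0.25]: (0.00+9.25)/2 × 0.25 = 1.15625
  [0.25→4.25]: (9.25+30.92)/2 × 4 = 80.34
  [4.25→5.25]: (30.92+27.22)/2 × 1 = 29.07
  Sum = 110.56625 mcg/mL·hr
Tail: C_last/k_e = 27.22/0.161 = 169.068
AUC_0→∞ (oral capsule) = 110.56625 + 169.068 = 279.63425 mcg/mL·hr
F = (AUC_ev/D_ev)/(AUC_iv/D_iv) = (279.63425/20)/(625/20) = 13.9817/31.25 = 0.4474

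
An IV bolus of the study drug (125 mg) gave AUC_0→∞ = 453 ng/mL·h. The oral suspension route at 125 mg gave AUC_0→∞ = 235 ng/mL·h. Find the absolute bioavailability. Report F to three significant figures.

F = (AUC_ev / D_ev) / (AUC_iv / D_iv)
  = (235/125) / (453/125)
  = 1.88 / 3.624 = 0.5188

F = 0.519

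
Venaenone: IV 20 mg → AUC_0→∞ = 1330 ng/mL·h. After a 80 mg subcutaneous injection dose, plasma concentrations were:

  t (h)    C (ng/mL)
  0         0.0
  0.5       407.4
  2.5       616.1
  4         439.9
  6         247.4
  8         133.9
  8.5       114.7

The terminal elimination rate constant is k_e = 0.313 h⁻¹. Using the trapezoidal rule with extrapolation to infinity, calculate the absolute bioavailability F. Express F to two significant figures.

F = 0.64

Trapezoidal AUC_0→8.5 (subcutaneous injection):
  [0→0.5]: (0.0+407.4)/2 × 0.5 = 101.85
  [0.5→2.5]: (407.4+616.1)/2 × 2 = 1023.5
  [2.5→4]: (616.1+439.9)/2 × 1.5 = 792.0
  [4→6]: (439.9+247.4)/2 × 2 = 687.3
  [6→8]: (247.4+133.9)/2 × 2 = 381.3
  [8→8.5]: (133.9+114.7)/2 × 0.5 = 62.15
  Sum = 3048.1 ng/mL·h
Tail: C_last/k_e = 114.7/0.313 = 366.454
AUC_0→∞ (subcutaneous injection) = 3048.1 + 366.454 = 3414.554 ng/mL·h
F = (AUC_ev/D_ev)/(AUC_iv/D_iv) = (3414.554/80)/(1330/20) = 42.681925/66.5 = 0.6418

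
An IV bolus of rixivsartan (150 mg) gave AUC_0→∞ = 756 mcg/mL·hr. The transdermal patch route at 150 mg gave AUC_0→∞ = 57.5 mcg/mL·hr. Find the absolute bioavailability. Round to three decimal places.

F = 0.076

F = (AUC_ev / D_ev) / (AUC_iv / D_iv)
  = (57.5/150) / (756/150)
  = 0.383333 / 5.04 = 0.0761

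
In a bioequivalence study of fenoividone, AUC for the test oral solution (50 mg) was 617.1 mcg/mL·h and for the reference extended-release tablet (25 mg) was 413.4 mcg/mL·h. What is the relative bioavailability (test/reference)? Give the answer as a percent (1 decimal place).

F_rel = 74.6%

F_rel = (AUC_test/D_test) / (AUC_ref/D_ref)
      = (617.1/50) / (413.4/25)
      = 12.342 / 16.536 = 0.7464 = 74.64%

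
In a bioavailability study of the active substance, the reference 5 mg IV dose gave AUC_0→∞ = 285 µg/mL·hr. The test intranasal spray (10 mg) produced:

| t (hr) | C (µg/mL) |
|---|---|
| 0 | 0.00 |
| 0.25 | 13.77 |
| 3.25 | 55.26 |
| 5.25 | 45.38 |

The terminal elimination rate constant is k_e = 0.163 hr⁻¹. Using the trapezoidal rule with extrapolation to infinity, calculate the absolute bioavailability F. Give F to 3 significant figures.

F = 0.850

Trapezoidal AUC_0→5.25 (intranasal spray):
  [0→0.25]: (0.00+13.77)/2 × 0.25 = 1.72125
  [0.25→3.25]: (13.77+55.26)/2 × 3 = 103.545
  [3.25→5.25]: (55.26+45.38)/2 × 2 = 100.64
  Sum = 205.90625 µg/mL·hr
Tail: C_last/k_e = 45.38/0.163 = 278.405
AUC_0→∞ (intranasal spray) = 205.90625 + 278.405 = 484.31125 µg/mL·hr
F = (AUC_ev/D_ev)/(AUC_iv/D_iv) = (484.31125/10)/(285/5) = 48.431125/57 = 0.8497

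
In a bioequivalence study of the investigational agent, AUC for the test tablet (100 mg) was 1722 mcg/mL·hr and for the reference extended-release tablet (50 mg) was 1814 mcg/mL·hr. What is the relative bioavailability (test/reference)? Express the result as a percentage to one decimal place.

F_rel = (AUC_test/D_test) / (AUC_ref/D_ref)
      = (1722/100) / (1814/50)
      = 17.22 / 36.28 = 0.4746 = 47.46%

F_rel = 47.5%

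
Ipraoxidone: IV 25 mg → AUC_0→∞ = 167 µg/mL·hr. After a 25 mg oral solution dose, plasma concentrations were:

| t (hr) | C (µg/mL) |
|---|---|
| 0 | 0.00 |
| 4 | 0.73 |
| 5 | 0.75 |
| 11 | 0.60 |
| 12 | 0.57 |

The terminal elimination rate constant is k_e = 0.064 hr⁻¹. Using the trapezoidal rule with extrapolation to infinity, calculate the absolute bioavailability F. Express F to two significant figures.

Trapezoidal AUC_0→12 (oral solution):
  [0→4]: (0.00+0.73)/2 × 4 = 1.46
  [4→5]: (0.73+0.75)/2 × 1 = 0.74
  [5→11]: (0.75+0.60)/2 × 6 = 4.05
  [11→12]: (0.60+0.57)/2 × 1 = 0.585
  Sum = 6.835 µg/mL·hr
Tail: C_last/k_e = 0.57/0.064 = 8.906
AUC_0→∞ (oral solution) = 6.835 + 8.906 = 15.741 µg/mL·hr
F = (AUC_ev/D_ev)/(AUC_iv/D_iv) = (15.741/25)/(167/25) = 0.62964/6.68 = 0.0943

F = 0.094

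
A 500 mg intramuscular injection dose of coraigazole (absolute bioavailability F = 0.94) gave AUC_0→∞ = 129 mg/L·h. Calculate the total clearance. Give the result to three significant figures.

CL = 3.64 L/h

CL = F × Dose / AUC_0→∞
   = 0.94 × 500 / 129 = 3.64341 L/h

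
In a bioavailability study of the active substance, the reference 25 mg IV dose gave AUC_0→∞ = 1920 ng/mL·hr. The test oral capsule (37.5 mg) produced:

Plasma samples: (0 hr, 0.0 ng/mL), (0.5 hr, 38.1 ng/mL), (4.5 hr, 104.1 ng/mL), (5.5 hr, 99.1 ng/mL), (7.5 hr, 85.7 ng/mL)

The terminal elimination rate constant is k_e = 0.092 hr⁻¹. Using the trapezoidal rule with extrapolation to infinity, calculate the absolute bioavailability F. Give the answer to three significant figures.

F = 0.525

Trapezoidal AUC_0→7.5 (oral capsule):
  [0→0.5]: (0.0+38.1)/2 × 0.5 = 9.525
  [0.5→4.5]: (38.1+104.1)/2 × 4 = 284.4
  [4.5→5.5]: (104.1+99.1)/2 × 1 = 101.6
  [5.5→7.5]: (99.1+85.7)/2 × 2 = 184.8
  Sum = 580.325 ng/mL·hr
Tail: C_last/k_e = 85.7/0.092 = 931.522
AUC_0→∞ (oral capsule) = 580.325 + 931.522 = 1511.847 ng/mL·hr
F = (AUC_ev/D_ev)/(AUC_iv/D_iv) = (1511.847/37.5)/(1920/25) = 40.31592/76.8 = 0.5249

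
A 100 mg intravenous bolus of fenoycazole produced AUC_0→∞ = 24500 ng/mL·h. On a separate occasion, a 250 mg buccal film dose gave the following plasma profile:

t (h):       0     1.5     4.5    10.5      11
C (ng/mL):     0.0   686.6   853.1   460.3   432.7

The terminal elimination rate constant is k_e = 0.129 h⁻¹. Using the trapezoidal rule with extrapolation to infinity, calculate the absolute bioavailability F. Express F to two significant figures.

Trapezoidal AUC_0→11 (buccal film):
  [0→1.5]: (0.0+686.6)/2 × 1.5 = 514.95
  [1.5→4.5]: (686.6+853.1)/2 × 3 = 2309.55
  [4.5→10.5]: (853.1+460.3)/2 × 6 = 3940.2
  [10.5→11]: (460.3+432.7)/2 × 0.5 = 223.25
  Sum = 6987.95 ng/mL·h
Tail: C_last/k_e = 432.7/0.129 = 3354.264
AUC_0→∞ (buccal film) = 6987.95 + 3354.264 = 10342.214 ng/mL·h
F = (AUC_ev/D_ev)/(AUC_iv/D_iv) = (10342.214/250)/(24500/100) = 41.368856/245 = 0.1689

F = 0.17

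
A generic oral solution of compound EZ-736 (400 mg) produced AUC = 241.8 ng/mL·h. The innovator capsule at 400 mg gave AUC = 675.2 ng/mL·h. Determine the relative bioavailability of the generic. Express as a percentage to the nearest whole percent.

F_rel = 36%

F_rel = (AUC_test/D_test) / (AUC_ref/D_ref)
      = (241.8/400) / (675.2/400)
      = 0.6045 / 1.688 = 0.3581 = 35.81%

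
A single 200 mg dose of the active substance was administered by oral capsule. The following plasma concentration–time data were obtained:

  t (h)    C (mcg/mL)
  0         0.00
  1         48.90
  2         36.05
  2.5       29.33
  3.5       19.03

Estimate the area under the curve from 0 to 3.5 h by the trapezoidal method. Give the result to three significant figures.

AUC = 107 mcg/mL·h

Trapezoidal AUC_0→3.5:
  [0→1]: (0.00+48.90)/2 × 1 = 24.45
  [1→2]: (48.90+36.05)/2 × 1 = 42.475
  [2→2.5]: (36.05+29.33)/2 × 0.5 = 16.345
  [2.5→3.5]: (29.33+19.03)/2 × 1 = 24.18
  Sum = 107.45 mcg/mL·h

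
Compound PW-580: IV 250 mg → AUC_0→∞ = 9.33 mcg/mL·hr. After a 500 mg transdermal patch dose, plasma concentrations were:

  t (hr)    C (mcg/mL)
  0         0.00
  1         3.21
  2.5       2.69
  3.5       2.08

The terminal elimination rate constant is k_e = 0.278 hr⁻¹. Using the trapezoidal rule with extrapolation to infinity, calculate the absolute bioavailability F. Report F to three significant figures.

Trapezoidal AUC_0→3.5 (transdermal patch):
  [0→1]: (0.00+3.21)/2 × 1 = 1.605
  [1→2.5]: (3.21+2.69)/2 × 1.5 = 4.425
  [2.5→3.5]: (2.69+2.08)/2 × 1 = 2.385
  Sum = 8.415 mcg/mL·hr
Tail: C_last/k_e = 2.08/0.278 = 7.482
AUC_0→∞ (transdermal patch) = 8.415 + 7.482 = 15.897 mcg/mL·hr
F = (AUC_ev/D_ev)/(AUC_iv/D_iv) = (15.897/500)/(9.33/250) = 0.031794/0.03732 = 0.8519

F = 0.852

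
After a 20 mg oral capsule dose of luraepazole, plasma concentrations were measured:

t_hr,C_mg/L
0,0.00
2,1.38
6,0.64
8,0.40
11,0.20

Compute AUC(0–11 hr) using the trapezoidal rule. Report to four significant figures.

Trapezoidal AUC_0→11:
  [0→2]: (0.00+1.38)/2 × 2 = 1.38
  [2→6]: (1.38+0.64)/2 × 4 = 4.04
  [6→8]: (0.64+0.40)/2 × 2 = 1.04
  [8→11]: (0.40+0.20)/2 × 3 = 0.9
  Sum = 7.36 mg/L·hr

AUC = 7.360 mg/L·hr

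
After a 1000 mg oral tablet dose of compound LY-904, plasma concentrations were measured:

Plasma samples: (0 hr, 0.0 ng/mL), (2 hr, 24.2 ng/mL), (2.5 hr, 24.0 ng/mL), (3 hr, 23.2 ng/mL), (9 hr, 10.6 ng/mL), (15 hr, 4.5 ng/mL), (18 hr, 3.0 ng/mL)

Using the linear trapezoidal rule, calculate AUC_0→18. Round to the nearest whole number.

Trapezoidal AUC_0→18:
  [0→2]: (0.0+24.2)/2 × 2 = 24.2
  [2→2.5]: (24.2+24.0)/2 × 0.5 = 12.05
  [2.5→3]: (24.0+23.2)/2 × 0.5 = 11.8
  [3→9]: (23.2+10.6)/2 × 6 = 101.4
  [9→15]: (10.6+4.5)/2 × 6 = 45.3
  [15→18]: (4.5+3.0)/2 × 3 = 11.25
  Sum = 206.0 ng/mL·hr

AUC = 206 ng/mL·hr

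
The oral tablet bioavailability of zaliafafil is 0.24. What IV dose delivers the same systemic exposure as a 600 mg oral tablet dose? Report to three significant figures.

D_iv = 144 mg

Systemic exposure from an extravascular dose = F × D_ev, so the equivalent IV dose is F × D_ev.
D_iv = F × D_ev = 0.24 × 600 = 144 mg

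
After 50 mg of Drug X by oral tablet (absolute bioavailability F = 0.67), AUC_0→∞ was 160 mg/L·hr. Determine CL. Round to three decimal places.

CL = F × Dose / AUC_0→∞
   = 0.67 × 50 / 160 = 0.209375 L/hr

CL = 0.209 L/hr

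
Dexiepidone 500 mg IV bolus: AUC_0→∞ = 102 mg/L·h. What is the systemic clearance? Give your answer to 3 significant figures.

CL = Dose_iv / AUC_0→∞
   = 500 / 102 = 4.90196 L/h

CL = 4.90 L/h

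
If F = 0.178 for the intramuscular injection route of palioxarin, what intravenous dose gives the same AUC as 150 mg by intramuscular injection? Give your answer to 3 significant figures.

D_iv = 26.7 mg

Systemic exposure from an extravascular dose = F × D_ev, so the equivalent IV dose is F × D_ev.
D_iv = F × D_ev = 0.178 × 150 = 26.7 mg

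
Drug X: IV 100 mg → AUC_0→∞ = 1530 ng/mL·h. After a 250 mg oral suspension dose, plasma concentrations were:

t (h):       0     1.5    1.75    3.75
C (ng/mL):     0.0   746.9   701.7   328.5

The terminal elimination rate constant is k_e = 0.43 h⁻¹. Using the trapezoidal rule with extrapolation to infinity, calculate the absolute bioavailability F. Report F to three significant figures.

Trapezoidal AUC_0→3.75 (oral suspension):
  [0→1.5]: (0.0+746.9)/2 × 1.5 = 560.175
  [1.5→1.75]: (746.9+701.7)/2 × 0.25 = 181.075
  [1.75→3.75]: (701.7+328.5)/2 × 2 = 1030.2
  Sum = 1771.45 ng/mL·h
Tail: C_last/k_e = 328.5/0.43 = 763.953
AUC_0→∞ (oral suspension) = 1771.45 + 763.953 = 2535.403 ng/mL·h
F = (AUC_ev/D_ev)/(AUC_iv/D_iv) = (2535.403/250)/(1530/100) = 10.141612/15.3 = 0.6629

F = 0.663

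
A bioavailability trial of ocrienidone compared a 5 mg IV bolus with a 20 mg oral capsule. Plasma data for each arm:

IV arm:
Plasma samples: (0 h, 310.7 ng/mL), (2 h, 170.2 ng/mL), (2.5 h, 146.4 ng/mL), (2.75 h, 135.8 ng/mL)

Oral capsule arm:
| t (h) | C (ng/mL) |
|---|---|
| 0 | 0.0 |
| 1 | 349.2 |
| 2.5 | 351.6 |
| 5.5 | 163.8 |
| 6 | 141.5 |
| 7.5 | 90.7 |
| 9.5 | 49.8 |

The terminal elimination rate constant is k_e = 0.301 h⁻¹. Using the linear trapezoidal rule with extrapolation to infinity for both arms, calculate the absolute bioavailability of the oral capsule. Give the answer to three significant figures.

Trapezoidal AUC_0→2.75 (IV):
  [0→2]: (310.7+170.2)/2 × 2 = 480.9
  [2→2.5]: (170.2+146.4)/2 × 0.5 = 79.15
  [2.5→2.75]: (146.4+135.8)/2 × 0.25 = 35.275
  Sum = 595.325 ng/mL·h
IV tail: 135.8/0.301 = 451.163; AUC_iv,0→∞ = 595.325 + 451.163 = 1046.488 ng/mL·h
Trapezoidal AUC_0→9.5 (oral capsule):
  [0→1]: (0.0+349.2)/2 × 1 = 174.6
  [1→2.5]: (349.2+351.6)/2 × 1.5 = 525.6
  [2.5→5.5]: (351.6+163.8)/2 × 3 = 773.1
  [5.5→6]: (163.8+141.5)/2 × 0.5 = 76.325
  [6→7.5]: (141.5+90.7)/2 × 1.5 = 174.15
  [7.5→9.5]: (90.7+49.8)/2 × 2 = 140.5
  Sum = 1864.275 ng/mL·h
oral capsule tail: 49.8/0.301 = 165.449; AUC_ev,0→∞ = 1864.275 + 165.449 = 2029.724 ng/mL·h
F = (AUC_ev/D_ev)/(AUC_iv/D_iv) = (2029.724/20)/(1046.488/5) = 101.4862/209.2976 = 0.4849

F = 0.485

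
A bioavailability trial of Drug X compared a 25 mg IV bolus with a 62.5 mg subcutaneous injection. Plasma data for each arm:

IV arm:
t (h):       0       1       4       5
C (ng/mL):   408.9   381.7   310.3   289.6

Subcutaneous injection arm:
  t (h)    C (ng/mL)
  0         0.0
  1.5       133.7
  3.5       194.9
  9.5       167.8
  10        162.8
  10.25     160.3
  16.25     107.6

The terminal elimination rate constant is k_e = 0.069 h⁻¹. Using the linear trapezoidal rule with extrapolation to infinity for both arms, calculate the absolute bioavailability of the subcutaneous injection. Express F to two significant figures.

F = 0.27

Trapezoidal AUC_0→5 (IV):
  [0→1]: (408.9+381.7)/2 × 1 = 395.3
  [1→4]: (381.7+310.3)/2 × 3 = 1038.0
  [4→5]: (310.3+289.6)/2 × 1 = 299.95
  Sum = 1733.25 ng/mL·h
IV tail: 289.6/0.069 = 4197.101; AUC_iv,0→∞ = 1733.25 + 4197.101 = 5930.351 ng/mL·h
Trapezoidal AUC_0→16.25 (subcutaneous injection):
  [0→1.5]: (0.0+133.7)/2 × 1.5 = 100.275
  [1.5→3.5]: (133.7+194.9)/2 × 2 = 328.6
  [3.5→9.5]: (194.9+167.8)/2 × 6 = 1088.1
  [9.5→10]: (167.8+162.8)/2 × 0.5 = 82.65
  [10→10.25]: (162.8+160.3)/2 × 0.25 = 40.3875
  [10.25→16.25]: (160.3+107.6)/2 × 6 = 803.7
  Sum = 2443.7125 ng/mL·h
subcutaneous injection tail: 107.6/0.069 = 1559.420; AUC_ev,0→∞ = 2443.7125 + 1559.420 = 4003.1325 ng/mL·h
F = (AUC_ev/D_ev)/(AUC_iv/D_iv) = (4003.1325/62.5)/(5930.351/25) = 64.05012/237.21404 = 0.2700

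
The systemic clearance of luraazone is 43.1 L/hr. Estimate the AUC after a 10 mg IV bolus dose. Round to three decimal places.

AUC_0→∞ = Dose_iv / CL
        = 10 / 43.1 = 0.232019 mg/L·hr

AUC = 0.232 mg/L·hr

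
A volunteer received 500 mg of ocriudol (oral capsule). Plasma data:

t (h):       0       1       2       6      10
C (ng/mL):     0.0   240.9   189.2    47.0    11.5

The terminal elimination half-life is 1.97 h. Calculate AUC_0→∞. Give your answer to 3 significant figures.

AUC = 958 ng/mL·h

Trapezoidal AUC_0→10:
  [0→1]: (0.0+240.9)/2 × 1 = 120.45
  [1→2]: (240.9+189.2)/2 × 1 = 215.05
  [2→6]: (189.2+47.0)/2 × 4 = 472.4
  [6→10]: (47.0+11.5)/2 × 4 = 117.0
  Sum = 924.9 ng/mL·h
k_e = ln2 / t½ = 0.693147 / 1.97 = 0.3519 h^-1
Extrapolated tail: C_last / k_e = 11.5 / 0.3519 = 32.680
AUC_0→∞ = 924.9 + 32.680 = 957.58 ng/mL·h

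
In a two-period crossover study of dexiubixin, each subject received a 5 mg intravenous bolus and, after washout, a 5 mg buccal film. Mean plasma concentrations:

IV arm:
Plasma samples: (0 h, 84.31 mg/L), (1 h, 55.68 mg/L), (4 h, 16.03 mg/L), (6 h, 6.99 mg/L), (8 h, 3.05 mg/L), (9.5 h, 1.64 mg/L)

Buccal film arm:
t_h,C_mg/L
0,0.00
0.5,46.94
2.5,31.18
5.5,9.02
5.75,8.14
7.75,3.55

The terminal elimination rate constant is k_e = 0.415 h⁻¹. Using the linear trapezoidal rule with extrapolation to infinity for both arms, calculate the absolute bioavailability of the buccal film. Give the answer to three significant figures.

Trapezoidal AUC_0→9.5 (IV):
  [0→1]: (84.31+55.68)/2 × 1 = 69.995
  [1→4]: (55.68+16.03)/2 × 3 = 107.565
  [4→6]: (16.03+6.99)/2 × 2 = 23.02
  [6→8]: (6.99+3.05)/2 × 2 = 10.04
  [8→9.5]: (3.05+1.64)/2 × 1.5 = 3.5175
  Sum = 214.1375 mg/L·h
IV tail: 1.64/0.415 = 3.952; AUC_iv,0→∞ = 214.1375 + 3.952 = 218.0895 mg/L·h
Trapezoidal AUC_0→7.75 (buccal film):
  [0→0.5]: (0.00+46.94)/2 × 0.5 = 11.735
  [0.5→2.5]: (46.94+31.18)/2 × 2 = 78.12
  [2.5→5.5]: (31.18+9.02)/2 × 3 = 60.3
  [5.5→5.75]: (9.02+8.14)/2 × 0.25 = 2.145
  [5.75→7.75]: (8.14+3.55)/2 × 2 = 11.69
  Sum = 163.99 mg/L·h
buccal film tail: 3.55/0.415 = 8.554; AUC_ev,0→∞ = 163.99 + 8.554 = 172.544 mg/L·h
F = (AUC_ev/D_ev)/(AUC_iv/D_iv) = (172.544/5)/(218.0895/5) = 34.5088/43.6179 = 0.7912

F = 0.791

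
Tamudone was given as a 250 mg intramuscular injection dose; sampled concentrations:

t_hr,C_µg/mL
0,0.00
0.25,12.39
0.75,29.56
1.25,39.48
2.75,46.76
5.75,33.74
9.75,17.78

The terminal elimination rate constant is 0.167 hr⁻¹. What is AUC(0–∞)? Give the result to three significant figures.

Trapezoidal AUC_0→9.75:
  [0→0.25]: (0.00+12.39)/2 × 0.25 = 1.54875
  [0.25→0.75]: (12.39+29.56)/2 × 0.5 = 10.4875
  [0.75→1.25]: (29.56+39.48)/2 × 0.5 = 17.26
  [1.25→2.75]: (39.48+46.76)/2 × 1.5 = 64.68
  [2.75→5.75]: (46.76+33.74)/2 × 3 = 120.75
  [5.75→9.75]: (33.74+17.78)/2 × 4 = 103.04
  Sum = 317.76625 µg/mL·hr
Extrapolated tail: C_last / k_e = 17.78 / 0.167 = 106.467
AUC_0→∞ = 317.76625 + 106.467 = 424.23325 µg/mL·hr

AUC = 424 µg/mL·hr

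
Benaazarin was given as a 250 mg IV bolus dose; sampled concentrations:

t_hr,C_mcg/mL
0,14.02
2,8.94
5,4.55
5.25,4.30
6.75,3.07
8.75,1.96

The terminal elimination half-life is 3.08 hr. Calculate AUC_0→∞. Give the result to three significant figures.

AUC = 63.6 mcg/mL·hr

Trapezoidal AUC_0→8.75:
  [0→2]: (14.02+8.94)/2 × 2 = 22.96
  [2→5]: (8.94+4.55)/2 × 3 = 20.235
  [5→5.25]: (4.55+4.30)/2 × 0.25 = 1.10625
  [5.25→6.75]: (4.30+3.07)/2 × 1.5 = 5.5275
  [6.75→8.75]: (3.07+1.96)/2 × 2 = 5.03
  Sum = 54.85875 mcg/mL·hr
k_e = ln2 / t½ = 0.693147 / 3.08 = 0.2250 hr^-1
Extrapolated tail: C_last / k_e = 1.96 / 0.225 = 8.711
AUC_0→∞ = 54.85875 + 8.711 = 63.56975 mcg/mL·hr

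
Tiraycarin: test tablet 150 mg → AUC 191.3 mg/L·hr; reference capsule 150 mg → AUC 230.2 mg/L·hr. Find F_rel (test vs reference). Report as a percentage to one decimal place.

F_rel = (AUC_test/D_test) / (AUC_ref/D_ref)
      = (191.3/150) / (230.2/150)
      = 1.27533 / 1.53467 = 0.8310 = 83.10%

F_rel = 83.1%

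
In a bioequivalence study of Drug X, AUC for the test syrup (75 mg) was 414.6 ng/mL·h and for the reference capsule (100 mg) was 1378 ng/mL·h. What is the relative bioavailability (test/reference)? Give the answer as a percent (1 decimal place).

F_rel = 40.1%

F_rel = (AUC_test/D_test) / (AUC_ref/D_ref)
      = (414.6/75) / (1378/100)
      = 5.528 / 13.78 = 0.4012 = 40.12%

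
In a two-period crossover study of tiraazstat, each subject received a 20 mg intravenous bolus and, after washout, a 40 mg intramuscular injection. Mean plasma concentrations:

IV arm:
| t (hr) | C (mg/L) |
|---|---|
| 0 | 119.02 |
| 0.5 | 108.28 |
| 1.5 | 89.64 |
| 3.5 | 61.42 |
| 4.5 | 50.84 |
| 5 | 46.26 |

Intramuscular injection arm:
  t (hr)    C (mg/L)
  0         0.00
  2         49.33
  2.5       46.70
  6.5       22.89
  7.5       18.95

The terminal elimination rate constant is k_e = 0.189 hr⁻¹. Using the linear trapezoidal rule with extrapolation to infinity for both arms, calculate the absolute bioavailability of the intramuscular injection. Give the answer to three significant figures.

Trapezoidal AUC_0→5 (IV):
  [0→0.5]: (119.02+108.28)/2 × 0.5 = 56.825
  [0.5→1.5]: (108.28+89.64)/2 × 1 = 98.96
  [1.5→3.5]: (89.64+61.42)/2 × 2 = 151.06
  [3.5→4.5]: (61.42+50.84)/2 × 1 = 56.13
  [4.5→5]: (50.84+46.26)/2 × 0.5 = 24.275
  Sum = 387.25 mg/L·hr
IV tail: 46.26/0.189 = 244.762; AUC_iv,0→∞ = 387.25 + 244.762 = 632.012 mg/L·hr
Trapezoidal AUC_0→7.5 (intramuscular injection):
  [0→2]: (0.00+49.33)/2 × 2 = 49.33
  [2→2.5]: (49.33+46.70)/2 × 0.5 = 24.0075
  [2.5→6.5]: (46.70+22.89)/2 × 4 = 139.18
  [6.5→7.5]: (22.89+18.95)/2 × 1 = 20.92
  Sum = 233.4375 mg/L·hr
intramuscular injection tail: 18.95/0.189 = 100.265; AUC_ev,0→∞ = 233.4375 + 100.265 = 333.7025 mg/L·hr
F = (AUC_ev/D_ev)/(AUC_iv/D_iv) = (333.7025/40)/(632.012/20) = 8.3425625/31.6006 = 0.2640

F = 0.264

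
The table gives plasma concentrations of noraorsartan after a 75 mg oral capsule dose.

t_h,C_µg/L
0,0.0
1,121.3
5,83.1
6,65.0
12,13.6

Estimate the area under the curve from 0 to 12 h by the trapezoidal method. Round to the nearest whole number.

AUC = 779 µg/L·h

Trapezoidal AUC_0→12:
  [0→1]: (0.0+121.3)/2 × 1 = 60.65
  [1→5]: (121.3+83.1)/2 × 4 = 408.8
  [5→6]: (83.1+65.0)/2 × 1 = 74.05
  [6→12]: (65.0+13.6)/2 × 6 = 235.8
  Sum = 779.3 µg/L·h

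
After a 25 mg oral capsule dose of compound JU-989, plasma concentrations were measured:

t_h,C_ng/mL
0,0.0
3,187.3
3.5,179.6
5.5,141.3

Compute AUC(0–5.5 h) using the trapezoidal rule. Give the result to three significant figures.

AUC = 694 ng/mL·h

Trapezoidal AUC_0→5.5:
  [0→3]: (0.0+187.3)/2 × 3 = 280.95
  [3→3.5]: (187.3+179.6)/2 × 0.5 = 91.725
  [3.5→5.5]: (179.6+141.3)/2 × 2 = 320.9
  Sum = 693.575 ng/mL·h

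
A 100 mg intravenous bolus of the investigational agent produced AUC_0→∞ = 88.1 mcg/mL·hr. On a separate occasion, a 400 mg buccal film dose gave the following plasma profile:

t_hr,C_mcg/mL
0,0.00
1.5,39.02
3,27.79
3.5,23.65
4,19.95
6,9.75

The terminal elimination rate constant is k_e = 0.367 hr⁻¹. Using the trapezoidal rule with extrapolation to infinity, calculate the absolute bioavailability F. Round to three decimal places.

F = 0.452

Trapezoidal AUC_0→6 (buccal film):
  [0→1.5]: (0.00+39.02)/2 × 1.5 = 29.265
  [1.5→3]: (39.02+27.79)/2 × 1.5 = 50.1075
  [3→3.5]: (27.79+23.65)/2 × 0.5 = 12.86
  [3.5→4]: (23.65+19.95)/2 × 0.5 = 10.9
  [4→6]: (19.95+9.75)/2 × 2 = 29.7
  Sum = 132.8325 mcg/mL·hr
Tail: C_last/k_e = 9.75/0.367 = 26.567
AUC_0→∞ (buccal film) = 132.8325 + 26.567 = 159.3995 mcg/mL·hr
F = (AUC_ev/D_ev)/(AUC_iv/D_iv) = (159.3995/400)/(88.1/100) = 0.39849875/0.881 = 0.4523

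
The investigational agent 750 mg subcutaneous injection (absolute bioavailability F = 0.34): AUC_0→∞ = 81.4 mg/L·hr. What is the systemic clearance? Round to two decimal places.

CL = F × Dose / AUC_0→∞
   = 0.34 × 750 / 81.4 = 3.13268 L/hr

CL = 3.13 L/hr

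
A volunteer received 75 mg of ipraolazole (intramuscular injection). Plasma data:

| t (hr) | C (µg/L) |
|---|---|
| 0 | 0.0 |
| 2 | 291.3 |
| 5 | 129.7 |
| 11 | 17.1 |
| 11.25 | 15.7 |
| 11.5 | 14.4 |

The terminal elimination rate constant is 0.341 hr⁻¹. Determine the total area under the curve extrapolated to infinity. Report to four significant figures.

Trapezoidal AUC_0→11.5:
  [0→2]: (0.0+291.3)/2 × 2 = 291.3
  [2→5]: (291.3+129.7)/2 × 3 = 631.5
  [5→11]: (129.7+17.1)/2 × 6 = 440.4
  [11→11.25]: (17.1+15.7)/2 × 0.25 = 4.1
  [11.25→11.5]: (15.7+14.4)/2 × 0.25 = 3.7625
  Sum = 1371.0625 µg/L·hr
Extrapolated tail: C_last / k_e = 14.4 / 0.341 = 42.229
AUC_0→∞ = 1371.0625 + 42.229 = 1413.2915 µg/L·hr

AUC = 1413 µg/L·hr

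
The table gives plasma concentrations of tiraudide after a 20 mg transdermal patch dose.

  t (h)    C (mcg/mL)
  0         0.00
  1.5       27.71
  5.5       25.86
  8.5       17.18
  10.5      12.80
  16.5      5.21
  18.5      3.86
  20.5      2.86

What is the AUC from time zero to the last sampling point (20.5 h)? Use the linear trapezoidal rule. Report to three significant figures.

Trapezoidal AUC_0→20.5:
  [0→1.5]: (0.00+27.71)/2 × 1.5 = 20.7825
  [1.5→5.5]: (27.71+25.86)/2 × 4 = 107.14
  [5.5→8.5]: (25.86+17.18)/2 × 3 = 64.56
  [8.5→10.5]: (17.18+12.80)/2 × 2 = 29.98
  [10.5→16.5]: (12.80+5.21)/2 × 6 = 54.03
  [16.5→18.5]: (5.21+3.86)/2 × 2 = 9.07
  [18.5→20.5]: (3.86+2.86)/2 × 2 = 6.72
  Sum = 292.2825 mcg/mL·h

AUC = 292 mcg/mL·h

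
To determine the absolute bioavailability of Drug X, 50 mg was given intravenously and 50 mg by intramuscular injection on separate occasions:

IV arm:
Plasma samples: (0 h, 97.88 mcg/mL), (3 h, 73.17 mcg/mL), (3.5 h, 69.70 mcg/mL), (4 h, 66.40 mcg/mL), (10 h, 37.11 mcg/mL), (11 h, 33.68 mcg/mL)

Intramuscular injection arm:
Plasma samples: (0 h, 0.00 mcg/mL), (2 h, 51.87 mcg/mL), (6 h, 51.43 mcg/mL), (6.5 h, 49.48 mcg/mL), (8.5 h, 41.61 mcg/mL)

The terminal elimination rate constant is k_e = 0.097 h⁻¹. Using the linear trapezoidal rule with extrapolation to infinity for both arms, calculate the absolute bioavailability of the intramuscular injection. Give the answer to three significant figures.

F = 0.788

Trapezoidal AUC_0→11 (IV):
  [0→3]: (97.88+73.17)/2 × 3 = 256.575
  [3→3.5]: (73.17+69.70)/2 × 0.5 = 35.7175
  [3.5→4]: (69.70+66.40)/2 × 0.5 = 34.025
  [4→10]: (66.40+37.11)/2 × 6 = 310.53
  [10→11]: (37.11+33.68)/2 × 1 = 35.395
  Sum = 672.2425 mcg/mL·h
IV tail: 33.68/0.097 = 347.216; AUC_iv,0→∞ = 672.2425 + 347.216 = 1019.4585 mcg/mL·h
Trapezoidal AUC_0→8.5 (intramuscular injection):
  [0→2]: (0.00+51.87)/2 × 2 = 51.87
  [2→6]: (51.87+51.43)/2 × 4 = 206.6
  [6→6.5]: (51.43+49.48)/2 × 0.5 = 25.2275
  [6.5→8.5]: (49.48+41.61)/2 × 2 = 91.09
  Sum = 374.7875 mcg/mL·h
intramuscular injection tail: 41.61/0.097 = 428.969; AUC_ev,0→∞ = 374.7875 + 428.969 = 803.7565 mcg/mL·h
F = (AUC_ev/D_ev)/(AUC_iv/D_iv) = (803.7565/50)/(1019.4585/50) = 16.07513/20.38917 = 0.7884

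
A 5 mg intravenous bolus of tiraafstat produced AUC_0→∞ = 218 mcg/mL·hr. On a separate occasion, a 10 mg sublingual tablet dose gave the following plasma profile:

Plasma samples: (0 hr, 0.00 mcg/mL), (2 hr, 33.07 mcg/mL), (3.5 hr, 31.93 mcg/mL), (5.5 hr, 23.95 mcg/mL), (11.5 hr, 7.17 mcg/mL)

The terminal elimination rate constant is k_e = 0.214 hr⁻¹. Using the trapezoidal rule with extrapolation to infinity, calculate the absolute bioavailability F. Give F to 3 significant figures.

Trapezoidal AUC_0→11.5 (sublingual tablet):
  [0→2]: (0.00+33.07)/2 × 2 = 33.07
  [2→3.5]: (33.07+31.93)/2 × 1.5 = 48.75
  [3.5→5.5]: (31.93+23.95)/2 × 2 = 55.88
  [5.5→11.5]: (23.95+7.17)/2 × 6 = 93.36
  Sum = 231.06 mcg/mL·hr
Tail: C_last/k_e = 7.17/0.214 = 33.505
AUC_0→∞ (sublingual tablet) = 231.06 + 33.505 = 264.565 mcg/mL·hr
F = (AUC_ev/D_ev)/(AUC_iv/D_iv) = (264.565/10)/(218/5) = 26.4565/43.6 = 0.6068

F = 0.607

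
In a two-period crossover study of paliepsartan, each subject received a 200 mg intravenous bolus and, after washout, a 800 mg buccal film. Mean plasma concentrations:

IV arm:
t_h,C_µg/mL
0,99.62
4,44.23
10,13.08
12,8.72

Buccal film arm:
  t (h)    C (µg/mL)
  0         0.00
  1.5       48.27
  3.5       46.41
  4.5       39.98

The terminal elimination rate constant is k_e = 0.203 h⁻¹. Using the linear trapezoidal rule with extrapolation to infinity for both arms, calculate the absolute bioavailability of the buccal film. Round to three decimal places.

F = 0.177

Trapezoidal AUC_0→12 (IV):
  [0→4]: (99.62+44.23)/2 × 4 = 287.7
  [4→10]: (44.23+13.08)/2 × 6 = 171.93
  [10→12]: (13.08+8.72)/2 × 2 = 21.8
  Sum = 481.43 µg/mL·h
IV tail: 8.72/0.203 = 42.956; AUC_iv,0→∞ = 481.43 + 42.956 = 524.386 µg/mL·h
Trapezoidal AUC_0→4.5 (buccal film):
  [0→1.5]: (0.00+48.27)/2 × 1.5 = 36.2025
  [1.5→3.5]: (48.27+46.41)/2 × 2 = 94.68
  [3.5→4.5]: (46.41+39.98)/2 × 1 = 43.195
  Sum = 174.0775 µg/mL·h
buccal film tail: 39.98/0.203 = 196.946; AUC_ev,0→∞ = 174.0775 + 196.946 = 371.0235 µg/mL·h
F = (AUC_ev/D_ev)/(AUC_iv/D_iv) = (371.0235/800)/(524.386/200) = 0.463779/2.62193 = 0.1769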